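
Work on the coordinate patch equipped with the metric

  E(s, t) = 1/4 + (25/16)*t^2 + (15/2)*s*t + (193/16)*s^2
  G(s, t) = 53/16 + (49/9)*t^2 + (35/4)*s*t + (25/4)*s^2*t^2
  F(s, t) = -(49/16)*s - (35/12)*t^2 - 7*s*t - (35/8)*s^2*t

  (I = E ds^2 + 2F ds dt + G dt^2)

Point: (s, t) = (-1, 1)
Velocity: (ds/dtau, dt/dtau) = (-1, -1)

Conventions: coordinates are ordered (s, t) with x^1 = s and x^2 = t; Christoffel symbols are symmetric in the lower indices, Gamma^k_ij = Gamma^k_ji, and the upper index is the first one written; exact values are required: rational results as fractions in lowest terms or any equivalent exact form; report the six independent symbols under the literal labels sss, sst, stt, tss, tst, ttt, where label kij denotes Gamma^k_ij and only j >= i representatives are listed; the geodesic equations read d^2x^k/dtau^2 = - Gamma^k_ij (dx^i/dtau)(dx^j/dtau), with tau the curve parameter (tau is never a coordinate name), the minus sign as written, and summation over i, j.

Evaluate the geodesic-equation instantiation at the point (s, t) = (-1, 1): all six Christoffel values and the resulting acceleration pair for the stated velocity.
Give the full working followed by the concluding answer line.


E = 51/8, F = 133/48, G = 901/144 at the point
E_s = -133/8, E_t = -35/8, F_s = -21/16, F_t = -77/24, G_s = -15/4, G_t = 527/36
EG - F^2 = 74213/2304;  g^inv = (2304/74213) * [[901/144, -133/48], [-133/48, 51/8]]
first-kind symbols [ij,l] = (1/2)(d_i g_jl + d_j g_il - d_l g_ij): [ss,s] = E_s/2 = -133/16, [ss,t] = F_s - E_t/2 = 7/8, [st,s] = E_t/2 = -35/16, [st,t] = G_s/2 = -15/8, [tt,s] = F_t - G_s/2 = -4/3, [tt,t] = G_t/2 = 527/72
Gamma^s_ij = (G*[ij,s] - F*[ij,t])/(EG - F^2), Gamma^t_ij = (E*[ij,t] - F*[ij,s])/(EG - F^2)
Gamma_sss = -125419/74213, Gamma_sst = -19565/74213, Gamma_stt = -197846/222639, Gamma_tss = 65919/74213, Gamma_tst = -13575/74213, Gamma_ttt = 116020/74213
d^2s/dtau^2 = -(Gamma_sss*(-1)^2 + 2*Gamma_sst*(-1)*(-1) + Gamma_stt*(-1)^2) = 691493/222639
d^2t/dtau^2 = -(Gamma_tss*(-1)^2 + 2*Gamma_tst*(-1)*(-1) + Gamma_ttt*(-1)^2) = -154789/74213

Answer: Gamma_sss = -125419/74213, Gamma_sst = -19565/74213, Gamma_stt = -197846/222639, Gamma_tss = 65919/74213, Gamma_tst = -13575/74213, Gamma_ttt = 116020/74213; accelerations (d^2s/dtau^2, d^2t/dtau^2) = (691493/222639, -154789/74213)


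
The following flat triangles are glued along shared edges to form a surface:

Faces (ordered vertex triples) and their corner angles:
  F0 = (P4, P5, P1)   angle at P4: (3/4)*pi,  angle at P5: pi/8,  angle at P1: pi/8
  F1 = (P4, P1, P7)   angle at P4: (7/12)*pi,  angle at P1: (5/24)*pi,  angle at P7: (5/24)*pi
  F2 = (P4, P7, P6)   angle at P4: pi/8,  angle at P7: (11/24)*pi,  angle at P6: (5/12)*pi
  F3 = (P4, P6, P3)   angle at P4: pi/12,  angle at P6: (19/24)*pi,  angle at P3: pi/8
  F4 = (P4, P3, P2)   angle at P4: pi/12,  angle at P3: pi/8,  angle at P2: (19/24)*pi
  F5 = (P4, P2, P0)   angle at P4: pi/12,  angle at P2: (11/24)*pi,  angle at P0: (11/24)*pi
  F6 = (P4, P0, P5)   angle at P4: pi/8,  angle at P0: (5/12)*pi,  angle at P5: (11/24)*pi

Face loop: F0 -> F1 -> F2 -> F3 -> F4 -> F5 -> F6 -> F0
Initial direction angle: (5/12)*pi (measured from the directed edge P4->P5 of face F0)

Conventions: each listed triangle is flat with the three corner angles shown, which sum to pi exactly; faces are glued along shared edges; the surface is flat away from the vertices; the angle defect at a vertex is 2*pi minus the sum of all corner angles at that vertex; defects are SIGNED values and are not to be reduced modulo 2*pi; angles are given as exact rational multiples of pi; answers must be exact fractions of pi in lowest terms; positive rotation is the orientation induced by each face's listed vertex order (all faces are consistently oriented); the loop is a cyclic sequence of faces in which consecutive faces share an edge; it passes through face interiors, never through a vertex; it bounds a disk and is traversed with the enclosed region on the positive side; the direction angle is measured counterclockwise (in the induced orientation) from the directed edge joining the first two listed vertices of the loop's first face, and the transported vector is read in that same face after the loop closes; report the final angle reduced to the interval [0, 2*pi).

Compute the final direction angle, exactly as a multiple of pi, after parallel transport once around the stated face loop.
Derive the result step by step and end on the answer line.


enclosed vertex P4: corner angles sum to (11/6)*pi, defect = 2*pi - (11/6)*pi = pi/6
summing the enclosed defects onto the initial angle, mod 2*pi in the induced orientation:
final angle = (5/12)*pi + pi/6 = (7/12)*pi (mod 2*pi)

Answer: final direction angle = (7/12)*pi


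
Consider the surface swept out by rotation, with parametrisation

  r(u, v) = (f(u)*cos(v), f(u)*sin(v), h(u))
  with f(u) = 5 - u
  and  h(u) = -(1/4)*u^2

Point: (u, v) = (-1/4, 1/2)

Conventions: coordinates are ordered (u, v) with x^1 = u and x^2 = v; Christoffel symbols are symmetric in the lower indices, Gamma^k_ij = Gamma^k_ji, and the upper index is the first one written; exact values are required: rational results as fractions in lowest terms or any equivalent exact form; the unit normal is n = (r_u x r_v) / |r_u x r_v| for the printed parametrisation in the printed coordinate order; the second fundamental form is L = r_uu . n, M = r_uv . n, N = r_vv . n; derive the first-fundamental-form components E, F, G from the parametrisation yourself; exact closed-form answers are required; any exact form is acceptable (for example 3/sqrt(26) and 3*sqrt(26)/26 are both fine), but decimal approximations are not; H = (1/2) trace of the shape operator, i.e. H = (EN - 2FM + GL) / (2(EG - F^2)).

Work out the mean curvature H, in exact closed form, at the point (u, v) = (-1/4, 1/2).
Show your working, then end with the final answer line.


f = 21/4, f' = -1, f'' = 0, h' = 1/8, h'' = -1/2
E = 65/64, F = 0, G = 441/16; answer radicand W^2 = 65/64
unnormalised second-form numerators: l = 1/2, m = 0, n = 21/32; L = l/sqrt(65/64), and similarly M = m/sqrt(W^2), N = n/sqrt(W^2)
H = (E*n - 2*F*m + G*l) / (2*(EG - F^2)*sqrt(W^2)); E*n - 2*F*m + G*l = 29589/2048, EG - F^2 = 28665/1024, so H = (1409/5460)/sqrt(65/64)

Answer: H = 2818*sqrt(65)/88725


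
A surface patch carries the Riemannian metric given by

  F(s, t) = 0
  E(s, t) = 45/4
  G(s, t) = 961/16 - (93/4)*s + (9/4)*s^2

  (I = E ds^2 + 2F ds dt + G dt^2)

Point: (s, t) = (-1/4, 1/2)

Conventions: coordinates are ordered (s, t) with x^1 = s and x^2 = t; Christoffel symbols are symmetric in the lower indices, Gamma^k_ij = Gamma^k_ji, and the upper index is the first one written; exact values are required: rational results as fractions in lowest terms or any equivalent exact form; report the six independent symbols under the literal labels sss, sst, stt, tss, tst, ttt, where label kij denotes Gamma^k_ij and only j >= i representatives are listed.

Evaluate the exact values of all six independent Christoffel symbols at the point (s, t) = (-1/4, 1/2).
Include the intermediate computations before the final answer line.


E = 45/4, F = 0, G = 4225/64 at the point
E_s = 0, E_t = 0, F_s = 0, F_t = 0, G_s = -195/8, G_t = 0
EG - F^2 = 190125/256;  g^inv = (256/190125) * [[4225/64, 0], [0, 45/4]]
first-kind symbols [ij,l] = (1/2)(d_i g_jl + d_j g_il - d_l g_ij): [ss,s] = E_s/2 = 0, [ss,t] = F_s - E_t/2 = 0, [st,s] = E_t/2 = 0, [st,t] = G_s/2 = -195/16, [tt,s] = F_t - G_s/2 = 195/16, [tt,t] = G_t/2 = 0
Gamma^s_ij = (G*[ij,s] - F*[ij,t])/(EG - F^2), Gamma^t_ij = (E*[ij,t] - F*[ij,s])/(EG - F^2)

Answer: Gamma_sss = 0, Gamma_sst = 0, Gamma_stt = 13/12, Gamma_tss = 0, Gamma_tst = -12/65, Gamma_ttt = 0


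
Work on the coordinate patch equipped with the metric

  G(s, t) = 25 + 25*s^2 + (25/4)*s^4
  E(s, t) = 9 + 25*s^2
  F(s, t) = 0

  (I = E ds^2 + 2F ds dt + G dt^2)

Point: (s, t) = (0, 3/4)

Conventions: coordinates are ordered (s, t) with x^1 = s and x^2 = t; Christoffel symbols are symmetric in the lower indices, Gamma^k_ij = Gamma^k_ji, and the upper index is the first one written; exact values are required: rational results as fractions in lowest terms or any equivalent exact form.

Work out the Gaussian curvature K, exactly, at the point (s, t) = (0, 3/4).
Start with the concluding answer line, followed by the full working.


Answer: K = -1/9

E = 9, F = 0, G = 25, EG - F^2 = 225 at the point
E_s = 0, E_t = 0, F_s = 0, F_t = 0, G_s = 0, G_t = 0
E_tt = 0, F_st = 0, G_ss = 50
Compute both Brioschi determinants and normalise by (EG - F^2)^2.
M1 = [[-E_tt/2 + F_st - G_ss/2, E_s/2, F_s - E_t/2], [F_t - G_s/2, E, F], [G_t/2, F, G]] = [[-25, 0, 0], [0, 9, 0], [0, 0, 25]]; det M1 = -5625
M2 = [[0, E_t/2, G_s/2], [E_t/2, E, F], [G_s/2, F, G]] = [[0, 0, 0], [0, 9, 0], [0, 0, 25]]; det M2 = 0
det M1 - det M2 = -5625; K = -5625 / (225)^2 = -1/9


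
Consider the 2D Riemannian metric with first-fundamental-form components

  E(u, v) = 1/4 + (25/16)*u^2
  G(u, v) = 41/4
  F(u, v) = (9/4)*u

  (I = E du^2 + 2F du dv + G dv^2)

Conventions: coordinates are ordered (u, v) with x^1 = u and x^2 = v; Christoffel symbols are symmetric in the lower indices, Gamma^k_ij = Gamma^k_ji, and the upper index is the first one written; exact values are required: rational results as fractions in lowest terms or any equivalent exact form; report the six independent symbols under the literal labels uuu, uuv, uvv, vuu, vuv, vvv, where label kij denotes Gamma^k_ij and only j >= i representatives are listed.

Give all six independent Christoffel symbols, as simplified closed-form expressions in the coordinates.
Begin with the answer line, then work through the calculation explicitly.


Answer: Gamma_uuu = 701*u/(701*u^2 + 164), Gamma_uuv = 0, Gamma_uvv = 0, Gamma_vuu = 36/(701*u^2 + 164), Gamma_vuv = 0, Gamma_vvv = 0

E = 1/4 + (25/16)*u^2; F = (9/4)*u; G = 41/4
Gamma^k_ij = (1/2) g^{kl} (d_i g_jl + d_j g_il - d_l g_ij), with g^inv = (1/(EG-F^2)) [[G, -F], [-F, E]]
first partials: E_u = (25/8)*u, E_v = 0, F_u = 9/4, F_v = 0, G_u = 0, G_v = 0
D = EG - F^2 = 41/16 + (701/64)*u^2
expanded: Gamma^u_uu = (G E_u - 2F F_u + F E_v)/(2D), Gamma^u_uv = (G E_v - F G_u)/(2D), Gamma^u_vv = (2G F_v - G G_u - F G_v)/(2D), Gamma^v_uu = (2E F_u - E E_v - F E_u)/(2D), Gamma^v_uv = (E G_u - F E_v)/(2D), Gamma^v_vv = (E G_v - 2F F_v + F G_u)/(2D); substitute and cancel common factors


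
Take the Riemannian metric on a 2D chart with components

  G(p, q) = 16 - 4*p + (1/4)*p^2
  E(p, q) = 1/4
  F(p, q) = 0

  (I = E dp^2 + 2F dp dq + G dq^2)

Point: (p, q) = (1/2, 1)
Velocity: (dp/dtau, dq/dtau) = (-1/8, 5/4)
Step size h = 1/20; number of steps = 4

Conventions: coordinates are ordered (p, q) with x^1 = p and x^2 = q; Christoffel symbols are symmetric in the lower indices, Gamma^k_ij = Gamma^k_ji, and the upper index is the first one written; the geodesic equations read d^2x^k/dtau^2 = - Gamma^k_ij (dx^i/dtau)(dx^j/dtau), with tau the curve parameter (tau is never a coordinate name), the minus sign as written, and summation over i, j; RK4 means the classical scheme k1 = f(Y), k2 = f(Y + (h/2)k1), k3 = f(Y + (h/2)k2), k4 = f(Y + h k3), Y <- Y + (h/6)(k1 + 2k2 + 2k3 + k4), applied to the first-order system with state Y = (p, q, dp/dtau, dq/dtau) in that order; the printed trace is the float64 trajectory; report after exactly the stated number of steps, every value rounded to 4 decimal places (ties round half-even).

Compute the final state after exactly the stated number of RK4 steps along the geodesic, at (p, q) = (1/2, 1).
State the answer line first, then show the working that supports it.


Answer: p = 0.2449, q = 1.2442, dp/dtau = -2.3879, dq/dtau = 1.1691

f(Y) = (dp/dtau, dq/dtau, -Gamma^p_ij Y'^i Y'^j, -Gamma^q_ij Y'^i Y'^j) with the Gammas evaluated at the stage position; h = 0.050000; intermediate values shown to 6 dp
step 0: p = 0.5000, q = 1.0000, dp/dtau = -0.1250, dq/dtau = 1.2500
step 1:
  k1: at (p, q) = (0.500000, 1.000000), (dp/dtau, dq/dtau) = (-0.125000, 1.250000); Gamma_ppp = 0.000000, Gamma_ppq = 0.000000, Gamma_pqq = 7.500000, Gamma_qpp = 0.000000, Gamma_qpq = -0.133333, Gamma_qqq = 0.000000; k1 = (-0.125000, 1.250000, -11.718750, -0.041667)
  k2: at (p, q) = (0.496875, 1.031250), (dp/dtau, dq/dtau) = (-0.417969, 1.248958); Gamma_ppp = 0.000000, Gamma_ppq = 0.000000, Gamma_pqq = 7.503125, Gamma_qpp = 0.000000, Gamma_qpq = -0.133278, Gamma_qqq = 0.000000; k2 = (-0.417969, 1.248958, -11.704102, -0.139149)
  k3: at (p, q) = (0.489551, 1.031224), (dp/dtau, dq/dtau) = (-0.417603, 1.246521); Gamma_ppp = 0.000000, Gamma_ppq = 0.000000, Gamma_pqq = 7.510449, Gamma_qpp = 0.000000, Gamma_qpq = -0.133148, Gamma_qqq = 0.000000; k3 = (-0.417603, 1.246521, -11.669851, -0.138620)
  k4: at (p, q) = (0.479120, 1.062326), (dp/dtau, dq/dtau) = (-0.708493, 1.243069); Gamma_ppp = 0.000000, Gamma_ppq = 0.000000, Gamma_pqq = 7.520880, Gamma_qpp = 0.000000, Gamma_qpq = -0.132963, Gamma_qqq = 0.000000; k4 = (-0.708493, 1.243069, -11.621418, -0.234203)
  Y <- Y + (h/6)(k1 + 2k2 + 2k3 + k4): p = 0.4791, q = 1.0624, dp/dtau = -0.7091, dq/dtau = 1.2431
step 2:
  k1: at (p, q) = (0.479128, 1.062367), (dp/dtau, dq/dtau) = (-0.709067, 1.243072); Gamma_ppp = 0.000000, Gamma_ppq = 0.000000, Gamma_pqq = 7.520872, Gamma_qpp = 0.000000, Gamma_qpq = -0.132963, Gamma_qqq = 0.000000; k1 = (-0.709067, 1.243072, -11.621454, -0.234393)
  k2: at (p, q) = (0.461401, 1.093444), (dp/dtau, dq/dtau) = (-0.999604, 1.237212); Gamma_ppp = 0.000000, Gamma_ppq = 0.000000, Gamma_pqq = 7.538599, Gamma_qpp = 0.000000, Gamma_qpq = -0.132651, Gamma_qqq = 0.000000; k2 = (-0.999604, 1.237212, -11.539280, -0.328104)
  k3: at (p, q) = (0.454138, 1.093297), (dp/dtau, dq/dtau) = (-0.997549, 1.234869); Gamma_ppp = 0.000000, Gamma_ppq = 0.000000, Gamma_pqq = 7.545862, Gamma_qpp = 0.000000, Gamma_qpq = -0.132523, Gamma_qqq = 0.000000; k3 = (-0.997549, 1.234869, -11.506696, -0.326495)
  k4: at (p, q) = (0.429251, 1.124110), (dp/dtau, dq/dtau) = (-1.284402, 1.226747); Gamma_ppp = 0.000000, Gamma_ppq = 0.000000, Gamma_pqq = 7.570749, Gamma_qpp = 0.000000, Gamma_qpq = -0.132087, Gamma_qqq = 0.000000; k4 = (-1.284402, 1.226747, -11.393280, -0.416243)
  Y <- Y + (h/6)(k1 + 2k2 + 2k3 + k4): p = 0.4292, q = 1.1242, dp/dtau = -1.2850, dq/dtau = 1.2267
step 3:
  k1: at (p, q) = (0.429230, 1.124150), (dp/dtau, dq/dtau) = (-1.284956, 1.226740); Gamma_ppp = 0.000000, Gamma_ppq = 0.000000, Gamma_pqq = 7.570770, Gamma_qpp = 0.000000, Gamma_qpq = -0.132087, Gamma_qqq = 0.000000; k1 = (-1.284956, 1.226740, -11.393178, -0.416419)
  k2: at (p, q) = (0.397106, 1.154819), (dp/dtau, dq/dtau) = (-1.569786, 1.216329); Gamma_ppp = 0.000000, Gamma_ppq = 0.000000, Gamma_pqq = 7.602894, Gamma_qpp = 0.000000, Gamma_qpq = -0.131529, Gamma_qqq = 0.000000; k2 = (-1.569786, 1.216329, -11.248152, -0.502276)
  k3: at (p, q) = (0.389985, 1.154558), (dp/dtau, dq/dtau) = (-1.566160, 1.214183); Gamma_ppp = 0.000000, Gamma_ppq = 0.000000, Gamma_pqq = 7.610015, Gamma_qpp = 0.000000, Gamma_qpq = -0.131406, Gamma_qqq = 0.000000; k3 = (-1.566160, 1.214183, -11.218986, -0.499764)
  k4: at (p, q) = (0.350922, 1.184859), (dp/dtau, dq/dtau) = (-1.845906, 1.201751); Gamma_ppp = 0.000000, Gamma_ppq = 0.000000, Gamma_pqq = 7.649078, Gamma_qpp = 0.000000, Gamma_qpq = -0.130735, Gamma_qqq = 0.000000; k4 = (-1.845906, 1.201751, -11.046849, -0.580023)
  Y <- Y + (h/6)(k1 + 2k2 + 2k3 + k4): p = 0.3509, q = 1.1849, dp/dtau = -1.8464, dq/dtau = 1.2017
step 4:
  k1: at (p, q) = (0.350874, 1.184896), (dp/dtau, dq/dtau) = (-1.846409, 1.201735); Gamma_ppp = 0.000000, Gamma_ppq = 0.000000, Gamma_pqq = 7.649126, Gamma_qpp = 0.000000, Gamma_qpq = -0.130734, Gamma_qqq = 0.000000; k1 = (-1.846409, 1.201735, -11.046622, -0.580169)
  k2: at (p, q) = (0.304713, 1.214939), (dp/dtau, dq/dtau) = (-2.122574, 1.187231); Gamma_ppp = 0.000000, Gamma_ppq = 0.000000, Gamma_pqq = 7.695287, Gamma_qpp = 0.000000, Gamma_qpq = -0.129950, Gamma_qqq = 0.000000; k2 = (-2.122574, 1.187231, -10.846642, -0.654943)
  k3: at (p, q) = (0.297809, 1.214577), (dp/dtau, dq/dtau) = (-2.117575, 1.185362); Gamma_ppp = 0.000000, Gamma_ppq = 0.000000, Gamma_pqq = 7.702191, Gamma_qpp = 0.000000, Gamma_qpq = -0.129833, Gamma_qqq = 0.000000; k3 = (-2.117575, 1.185362, -10.822213, -0.651787)
  k4: at (p, q) = (0.244995, 1.244164), (dp/dtau, dq/dtau) = (-2.387520, 1.169146); Gamma_ppp = 0.000000, Gamma_ppq = 0.000000, Gamma_pqq = 7.755005, Gamma_qpp = 0.000000, Gamma_qpq = -0.128949, Gamma_qqq = 0.000000; k4 = (-2.387520, 1.169146, -10.600334, -0.719886)
  Y <- Y + (h/6)(k1 + 2k2 + 2k3 + k4): p = 0.2449, q = 1.2442, dp/dtau = -2.3879, dq/dtau = 1.1691


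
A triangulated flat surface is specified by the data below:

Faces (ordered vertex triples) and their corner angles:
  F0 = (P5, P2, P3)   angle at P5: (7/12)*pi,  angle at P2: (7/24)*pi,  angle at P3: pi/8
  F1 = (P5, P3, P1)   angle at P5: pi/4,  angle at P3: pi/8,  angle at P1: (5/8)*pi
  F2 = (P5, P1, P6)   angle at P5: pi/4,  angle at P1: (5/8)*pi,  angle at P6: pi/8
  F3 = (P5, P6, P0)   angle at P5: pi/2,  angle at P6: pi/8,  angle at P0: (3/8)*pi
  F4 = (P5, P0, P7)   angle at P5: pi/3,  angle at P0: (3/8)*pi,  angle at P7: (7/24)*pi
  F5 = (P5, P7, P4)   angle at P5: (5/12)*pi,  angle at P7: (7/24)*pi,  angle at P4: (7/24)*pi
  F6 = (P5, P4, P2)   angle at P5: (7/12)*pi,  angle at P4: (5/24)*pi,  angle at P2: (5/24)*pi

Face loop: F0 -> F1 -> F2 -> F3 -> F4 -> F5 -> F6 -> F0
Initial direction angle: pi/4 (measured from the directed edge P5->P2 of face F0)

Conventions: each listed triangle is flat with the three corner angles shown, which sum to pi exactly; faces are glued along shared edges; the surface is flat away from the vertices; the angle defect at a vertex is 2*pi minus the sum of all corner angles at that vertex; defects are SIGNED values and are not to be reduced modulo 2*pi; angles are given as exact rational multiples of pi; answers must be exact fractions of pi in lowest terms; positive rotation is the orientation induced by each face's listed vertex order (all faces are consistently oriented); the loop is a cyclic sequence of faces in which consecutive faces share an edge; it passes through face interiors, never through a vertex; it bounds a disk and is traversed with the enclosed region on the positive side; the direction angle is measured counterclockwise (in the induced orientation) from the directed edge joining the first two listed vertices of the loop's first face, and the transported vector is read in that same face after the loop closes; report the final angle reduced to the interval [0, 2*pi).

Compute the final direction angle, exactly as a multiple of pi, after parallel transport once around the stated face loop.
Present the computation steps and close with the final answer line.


enclosed vertex P5: corner angles sum to (35/12)*pi, defect = 2*pi - (35/12)*pi = (-11/12)*pi
adding the enclosed defects to the starting angle (mod 2*pi, induced orientation) gives the holonomy
final angle = pi/4 - (11/12)*pi = (4/3)*pi (mod 2*pi)

Answer: final direction angle = (4/3)*pi


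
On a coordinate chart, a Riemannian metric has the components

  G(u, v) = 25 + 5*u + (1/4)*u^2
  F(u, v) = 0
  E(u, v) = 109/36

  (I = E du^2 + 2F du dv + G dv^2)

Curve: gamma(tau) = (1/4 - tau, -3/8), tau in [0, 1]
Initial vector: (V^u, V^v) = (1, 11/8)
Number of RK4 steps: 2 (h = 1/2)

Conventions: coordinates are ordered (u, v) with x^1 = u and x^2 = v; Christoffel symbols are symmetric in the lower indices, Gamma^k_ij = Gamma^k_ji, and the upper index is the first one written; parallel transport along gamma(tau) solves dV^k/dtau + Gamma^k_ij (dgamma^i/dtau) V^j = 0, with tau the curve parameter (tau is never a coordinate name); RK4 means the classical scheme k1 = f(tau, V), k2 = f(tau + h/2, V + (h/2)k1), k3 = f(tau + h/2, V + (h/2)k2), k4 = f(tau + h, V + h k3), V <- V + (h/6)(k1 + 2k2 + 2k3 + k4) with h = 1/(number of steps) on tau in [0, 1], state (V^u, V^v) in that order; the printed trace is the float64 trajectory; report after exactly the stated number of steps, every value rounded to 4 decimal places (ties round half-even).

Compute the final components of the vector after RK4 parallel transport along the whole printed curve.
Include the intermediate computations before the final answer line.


gamma'(tau) = (-1, 0); f(tau, V)^k = -Gamma^k_ij(gamma(tau)) gamma'^i(tau) V^j; h = 1/2; intermediate values shown to 6 dp
curve data and Christoffel symbols at the stage parameters:
  tau = 0.000000: gamma = (0.250000, -0.375000), gamma' = (-1.000000, 0.000000); Gamma_uuu = 0.000000, Gamma_uuv = 0.000000, Gamma_uvv = -0.846330, Gamma_vuu = 0.000000, Gamma_vuv = 0.097561, Gamma_vvv = 0.000000
  tau = 0.250000: gamma = (0.000000, -0.375000), gamma' = (-1.000000, 0.000000); Gamma_uuu = 0.000000, Gamma_uuv = 0.000000, Gamma_uvv = -0.825688, Gamma_vuu = 0.000000, Gamma_vuv = 0.100000, Gamma_vvv = 0.000000
  tau = 0.500000: gamma = (-0.250000, -0.375000), gamma' = (-1.000000, 0.000000); Gamma_uuu = 0.000000, Gamma_uuv = 0.000000, Gamma_uvv = -0.805046, Gamma_vuu = 0.000000, Gamma_vuv = 0.102564, Gamma_vvv = 0.000000
  tau = 0.750000: gamma = (-0.500000, -0.375000), gamma' = (-1.000000, 0.000000); Gamma_uuu = 0.000000, Gamma_uuv = 0.000000, Gamma_uvv = -0.784404, Gamma_vuu = 0.000000, Gamma_vuv = 0.105263, Gamma_vvv = 0.000000
  tau = 1.000000: gamma = (-0.750000, -0.375000), gamma' = (-1.000000, 0.000000); Gamma_uuu = 0.000000, Gamma_uuv = 0.000000, Gamma_uvv = -0.763761, Gamma_vuu = 0.000000, Gamma_vuv = 0.108108, Gamma_vvv = 0.000000
step 0: V^u = 1.0000, V^v = 1.3750
step 1: k1 = (0.000000, 0.134146), k2 = (0.000000, 0.140854), k3 = (0.000000, 0.141021), k4 = (0.000000, 0.148258); V <- V + (h/6)(k1 + 2k2 + 2k3 + k4): V^u = 1.0000, V^v = 1.4455
step 2: k1 = (0.000000, 0.148258), k2 = (0.000000, 0.156061), k3 = (0.000000, 0.156266), k4 = (0.000000, 0.164718); V <- V + (h/6)(k1 + 2k2 + 2k3 + k4): V^u = 1.0000, V^v = 1.5236

Answer: V^u = 1.0000, V^v = 1.5236


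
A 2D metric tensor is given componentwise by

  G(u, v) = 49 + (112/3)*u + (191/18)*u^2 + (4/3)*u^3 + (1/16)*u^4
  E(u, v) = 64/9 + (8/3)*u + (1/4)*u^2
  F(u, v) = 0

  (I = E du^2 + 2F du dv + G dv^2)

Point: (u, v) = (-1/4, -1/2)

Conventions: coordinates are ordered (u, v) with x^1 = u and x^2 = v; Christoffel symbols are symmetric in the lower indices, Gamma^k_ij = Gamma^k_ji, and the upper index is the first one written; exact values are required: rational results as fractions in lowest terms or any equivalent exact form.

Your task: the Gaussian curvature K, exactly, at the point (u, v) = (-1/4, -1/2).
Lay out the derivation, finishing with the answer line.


E = 3721/576, F = 0, G = 1485961/36864, EG - F^2 = 5529260881/21233664 at the point
E_u = 61/24, E_v = 0, F_u = 0, F_v = 0, G_u = 74359/2304, G_v = 0
E_vv = 0, F_uv = 0, G_uu = 11099/576
The intrinsic route: Brioschi's K = (det M1 - det M2)/(EG - F^2)^2.
M1 = [[-E_vv/2 + F_uv - G_uu/2, E_u/2, F_u - E_v/2], [F_v - G_u/2, E, F], [G_v/2, F, G]] = [[-11099/1152, 61/48, 0], [-74359/4608, 3721/576, 0], [0, 0, 1485961/36864]]; det M1 = -20574379738201/12230590464
M2 = [[0, E_v/2, G_u/2], [E_v/2, E, F], [G_u/2, F, G]] = [[0, 0, 74359/4608], [0, 3721/576, 0], [74359/4608, 0, 1485961/36864]]; det M2 = -20574379738201/12230590464
det M1 - det M2 = 0; K = 0 / (5529260881/21233664)^2 = 0

Answer: K = 0


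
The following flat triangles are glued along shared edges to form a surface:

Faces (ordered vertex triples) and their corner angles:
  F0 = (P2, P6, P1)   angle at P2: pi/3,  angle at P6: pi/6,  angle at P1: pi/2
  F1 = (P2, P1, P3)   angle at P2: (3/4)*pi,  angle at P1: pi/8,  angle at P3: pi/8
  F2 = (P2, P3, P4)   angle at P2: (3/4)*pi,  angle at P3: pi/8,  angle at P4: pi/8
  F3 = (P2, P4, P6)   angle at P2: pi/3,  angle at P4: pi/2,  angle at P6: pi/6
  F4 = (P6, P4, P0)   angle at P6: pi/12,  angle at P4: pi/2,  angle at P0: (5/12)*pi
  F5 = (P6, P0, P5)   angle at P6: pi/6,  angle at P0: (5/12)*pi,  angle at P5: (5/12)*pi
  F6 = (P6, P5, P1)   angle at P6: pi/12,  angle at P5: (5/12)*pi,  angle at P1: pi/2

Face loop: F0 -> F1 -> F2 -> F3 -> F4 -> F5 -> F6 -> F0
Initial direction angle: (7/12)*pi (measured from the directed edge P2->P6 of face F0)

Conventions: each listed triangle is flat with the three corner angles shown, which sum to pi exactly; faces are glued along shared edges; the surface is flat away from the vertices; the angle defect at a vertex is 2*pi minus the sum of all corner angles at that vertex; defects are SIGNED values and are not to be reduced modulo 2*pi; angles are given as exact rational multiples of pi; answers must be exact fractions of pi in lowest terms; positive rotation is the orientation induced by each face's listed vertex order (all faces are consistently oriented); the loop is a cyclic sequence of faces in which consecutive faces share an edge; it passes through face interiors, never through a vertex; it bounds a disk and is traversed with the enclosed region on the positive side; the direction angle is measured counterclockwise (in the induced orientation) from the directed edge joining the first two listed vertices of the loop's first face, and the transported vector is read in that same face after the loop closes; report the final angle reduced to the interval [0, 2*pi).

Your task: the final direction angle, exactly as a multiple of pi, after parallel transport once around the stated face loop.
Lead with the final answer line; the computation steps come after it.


Answer: final direction angle = (7/4)*pi

enclosed vertex P2: corner angles sum to (13/6)*pi, defect = 2*pi - (13/6)*pi = -pi/6
enclosed vertex P6: corner angles sum to (2/3)*pi, defect = 2*pi - (2/3)*pi = (4/3)*pi
adding the enclosed defects to the starting angle (mod 2*pi, induced orientation) gives the holonomy
final angle = (7/12)*pi + (7/6)*pi = (7/4)*pi (mod 2*pi)


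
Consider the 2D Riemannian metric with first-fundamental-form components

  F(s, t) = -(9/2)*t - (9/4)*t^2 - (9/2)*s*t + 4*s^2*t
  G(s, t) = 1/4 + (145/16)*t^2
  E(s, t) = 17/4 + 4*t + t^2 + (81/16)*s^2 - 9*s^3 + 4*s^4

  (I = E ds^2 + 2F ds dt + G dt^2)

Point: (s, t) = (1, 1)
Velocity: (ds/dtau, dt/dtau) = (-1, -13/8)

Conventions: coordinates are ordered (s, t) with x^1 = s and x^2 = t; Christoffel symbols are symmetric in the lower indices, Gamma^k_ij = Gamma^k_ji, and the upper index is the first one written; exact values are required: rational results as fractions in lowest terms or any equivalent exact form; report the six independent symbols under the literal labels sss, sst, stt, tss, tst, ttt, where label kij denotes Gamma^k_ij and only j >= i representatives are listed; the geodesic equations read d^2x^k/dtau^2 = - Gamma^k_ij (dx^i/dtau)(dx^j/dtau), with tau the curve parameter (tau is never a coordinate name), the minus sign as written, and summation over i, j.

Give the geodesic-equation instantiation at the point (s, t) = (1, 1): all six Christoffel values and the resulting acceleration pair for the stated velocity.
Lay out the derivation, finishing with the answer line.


E = 149/16, F = -29/4, G = 149/16 at the point
E_s = -7/8, E_t = 6, F_s = 7/2, F_t = -19/2, G_s = 0, G_t = 145/8
EG - F^2 = 8745/256;  g^inv = (256/8745) * [[149/16, 29/4], [29/4, 149/16]]
first-kind symbols [ij,l] = (1/2)(d_i g_jl + d_j g_il - d_l g_ij): [ss,s] = E_s/2 = -7/16, [ss,t] = F_s - E_t/2 = 1/2, [st,s] = E_t/2 = 3, [st,t] = G_s/2 = 0, [tt,s] = F_t - G_s/2 = -19/2, [tt,t] = G_t/2 = 145/16
Gamma^s_ij = (G*[ij,s] - F*[ij,t])/(EG - F^2), Gamma^t_ij = (E*[ij,t] - F*[ij,s])/(EG - F^2)
Gamma_sss = -23/1749, Gamma_sst = 2384/2915, Gamma_stt = -5828/8745, Gamma_tss = 76/1749, Gamma_tst = 1856/2915, Gamma_ttt = 3973/8745
d^2s/dtau^2 = -(Gamma_sss*(-1)^2 + 2*Gamma_sst*(-1)*(-13/8) + Gamma_stt*(-13/8)^2) = -41277/46640
d^2t/dtau^2 = -(Gamma_tss*(-1)^2 + 2*Gamma_tst*(-1)*(-13/8) + Gamma_ttt*(-13/8)^2) = -617967/186560

Answer: Gamma_sss = -23/1749, Gamma_sst = 2384/2915, Gamma_stt = -5828/8745, Gamma_tss = 76/1749, Gamma_tst = 1856/2915, Gamma_ttt = 3973/8745; accelerations (d^2s/dtau^2, d^2t/dtau^2) = (-41277/46640, -617967/186560)


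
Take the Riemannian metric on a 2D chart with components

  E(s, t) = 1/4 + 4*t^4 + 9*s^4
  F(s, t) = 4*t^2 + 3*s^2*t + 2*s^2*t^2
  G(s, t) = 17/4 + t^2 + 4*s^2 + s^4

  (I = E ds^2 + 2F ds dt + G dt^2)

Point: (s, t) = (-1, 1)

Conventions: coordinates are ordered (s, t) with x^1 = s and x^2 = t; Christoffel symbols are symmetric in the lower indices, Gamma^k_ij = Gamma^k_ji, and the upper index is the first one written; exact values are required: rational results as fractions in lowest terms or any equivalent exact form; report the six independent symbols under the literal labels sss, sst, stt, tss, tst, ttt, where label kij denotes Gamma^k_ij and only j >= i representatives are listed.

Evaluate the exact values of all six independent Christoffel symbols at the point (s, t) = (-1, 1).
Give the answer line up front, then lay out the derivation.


Answer: Gamma_sss = -360/877, Gamma_sst = 2176/877, Gamma_stt = 3300/877, Gamma_tss = -1224/877, Gamma_tst = -2424/877, Gamma_ttt = -2812/877

E = 53/4, F = 9, G = 41/4 at the point
E_s = -36, E_t = 16, F_s = -10, F_t = 15, G_s = -12, G_t = 2
EG - F^2 = 877/16;  g^inv = (16/877) * [[41/4, -9], [-9, 53/4]]
first-kind symbols [ij,l] = (1/2)(d_i g_jl + d_j g_il - d_l g_ij): [ss,s] = E_s/2 = -18, [ss,t] = F_s - E_t/2 = -18, [st,s] = E_t/2 = 8, [st,t] = G_s/2 = -6, [tt,s] = F_t - G_s/2 = 21, [tt,t] = G_t/2 = 1
Gamma^s_ij = (G*[ij,s] - F*[ij,t])/(EG - F^2), Gamma^t_ij = (E*[ij,t] - F*[ij,s])/(EG - F^2)


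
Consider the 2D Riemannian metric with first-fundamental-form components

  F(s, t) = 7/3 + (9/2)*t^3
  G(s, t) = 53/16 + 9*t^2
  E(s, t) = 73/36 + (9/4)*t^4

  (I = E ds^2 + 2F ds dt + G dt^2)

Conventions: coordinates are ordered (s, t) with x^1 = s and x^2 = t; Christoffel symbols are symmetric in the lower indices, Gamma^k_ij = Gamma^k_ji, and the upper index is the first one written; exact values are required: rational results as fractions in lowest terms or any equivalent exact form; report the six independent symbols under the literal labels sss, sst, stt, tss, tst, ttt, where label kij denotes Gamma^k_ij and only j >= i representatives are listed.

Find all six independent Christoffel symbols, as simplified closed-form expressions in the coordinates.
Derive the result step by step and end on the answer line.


E = 73/36 + (9/4)*t^4; F = 7/3 + (9/2)*t^3; G = 53/16 + 9*t^2
Gamma^k_ij = (1/2) g^{kl} (d_i g_jl + d_j g_il - d_l g_ij), with g^inv = (1/(EG-F^2)) [[G, -F], [-F, E]]
first partials: E_s = 0, E_t = 9*t^3, F_s = 0, F_t = (27/2)*t^2, G_s = 0, G_t = 18*t
D = EG - F^2 = 733/576 + (73/4)*t^2 - 21*t^3 + (477/64)*t^4
expanded: Gamma^s_ss = (G E_s - 2F F_s + F E_t)/(2D), Gamma^s_st = (G E_t - F G_s)/(2D), Gamma^s_tt = (2G F_t - G G_s - F G_t)/(2D), Gamma^t_ss = (2E F_s - E E_t - F E_s)/(2D), Gamma^t_st = (E G_s - F E_t)/(2D), Gamma^t_tt = (E G_t - 2F F_t + F G_s)/(2D); substitute and cancel common factors

Answer: Gamma_sss = (11664*t^6 + 6048*t^3)/(4293*t^4 - 12096*t^3 + 10512*t^2 + 733), Gamma_sst = (23328*t^5 + 8586*t^3)/(4293*t^4 - 12096*t^3 + 10512*t^2 + 733), Gamma_stt = (46656*t^4 + 25758*t^2 - 12096*t)/(4293*t^4 - 12096*t^3 + 10512*t^2 + 733), Gamma_tss = (-5832*t^7 - 5256*t^3)/(4293*t^4 - 12096*t^3 + 10512*t^2 + 733), Gamma_tst = (-11664*t^6 - 6048*t^3)/(4293*t^4 - 12096*t^3 + 10512*t^2 + 733), Gamma_ttt = (-23328*t^5 - 18144*t^2 + 10512*t)/(4293*t^4 - 12096*t^3 + 10512*t^2 + 733)


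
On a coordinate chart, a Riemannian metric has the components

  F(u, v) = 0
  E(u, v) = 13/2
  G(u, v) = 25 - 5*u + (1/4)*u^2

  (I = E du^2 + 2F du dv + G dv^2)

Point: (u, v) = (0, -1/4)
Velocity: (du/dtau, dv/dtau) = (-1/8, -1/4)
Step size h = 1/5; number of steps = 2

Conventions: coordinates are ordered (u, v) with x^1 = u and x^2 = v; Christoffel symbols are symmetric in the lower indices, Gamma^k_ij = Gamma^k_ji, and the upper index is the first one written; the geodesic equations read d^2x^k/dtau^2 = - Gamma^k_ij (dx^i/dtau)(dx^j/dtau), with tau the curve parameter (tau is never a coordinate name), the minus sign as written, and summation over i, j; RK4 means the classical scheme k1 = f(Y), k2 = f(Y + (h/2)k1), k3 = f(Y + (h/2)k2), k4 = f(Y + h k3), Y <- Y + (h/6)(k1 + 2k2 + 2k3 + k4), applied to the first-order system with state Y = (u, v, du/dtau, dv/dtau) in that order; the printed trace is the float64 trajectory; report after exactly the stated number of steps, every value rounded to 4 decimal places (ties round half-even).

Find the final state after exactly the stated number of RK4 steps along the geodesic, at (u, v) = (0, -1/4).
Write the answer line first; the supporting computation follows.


Answer: u = -0.0519, v = -0.3495, du/dtau = -0.1345, dv/dtau = -0.2474

f(Y) = (du/dtau, dv/dtau, -Gamma^u_ij Y'^i Y'^j, -Gamma^v_ij Y'^i Y'^j) with the Gammas evaluated at the stage position; h = 0.200000; intermediate values shown to 6 dp
step 0: u = 0.0000, v = -0.2500, du/dtau = -0.1250, dv/dtau = -0.2500
step 1:
  k1: at (u, v) = (0.000000, -0.250000), (du/dtau, dv/dtau) = (-0.125000, -0.250000); Gamma_uuu = 0.000000, Gamma_uuv = 0.000000, Gamma_uvv = 0.384615, Gamma_vuu = 0.000000, Gamma_vuv = -0.100000, Gamma_vvv = 0.000000; k1 = (-0.125000, -0.250000, -0.024038, 0.006250)
  k2: at (u, v) = (-0.012500, -0.275000), (du/dtau, dv/dtau) = (-0.127404, -0.249375); Gamma_uuu = 0.000000, Gamma_uuv = 0.000000, Gamma_uvv = 0.385096, Gamma_vuu = 0.000000, Gamma_vuv = -0.099875, Gamma_vvv = 0.000000; k2 = (-0.127404, -0.249375, -0.023948, 0.006346)
  k3: at (u, v) = (-0.012740, -0.274938), (du/dtau, dv/dtau) = (-0.127395, -0.249365); Gamma_uuu = 0.000000, Gamma_uuv = 0.000000, Gamma_uvv = 0.385105, Gamma_vuu = 0.000000, Gamma_vuv = -0.099873, Gamma_vvv = 0.000000; k3 = (-0.127395, -0.249365, -0.023947, 0.006345)
  k4: at (u, v) = (-0.025479, -0.299873), (du/dtau, dv/dtau) = (-0.129789, -0.248731); Gamma_uuu = 0.000000, Gamma_uuv = 0.000000, Gamma_uvv = 0.385595, Gamma_vuu = 0.000000, Gamma_vuv = -0.099746, Gamma_vvv = 0.000000; k4 = (-0.129789, -0.248731, -0.023856, 0.006440)
  Y <- Y + (h/6)(k1 + 2k2 + 2k3 + k4): u = -0.0255, v = -0.2999, du/dtau = -0.1298, dv/dtau = -0.2487
step 2:
  k1: at (u, v) = (-0.025480, -0.299874), (du/dtau, dv/dtau) = (-0.129789, -0.248731); Gamma_uuu = 0.000000, Gamma_uuv = 0.000000, Gamma_uvv = 0.385595, Gamma_vuu = 0.000000, Gamma_vuv = -0.099746, Gamma_vvv = 0.000000; k1 = (-0.129789, -0.248731, -0.023856, 0.006440)
  k2: at (u, v) = (-0.038459, -0.324747), (du/dtau, dv/dtau) = (-0.132175, -0.248087); Gamma_uuu = 0.000000, Gamma_uuv = 0.000000, Gamma_uvv = 0.386095, Gamma_vuu = 0.000000, Gamma_vuv = -0.099617, Gamma_vvv = 0.000000; k2 = (-0.132175, -0.248087, -0.023763, 0.006533)
  k3: at (u, v) = (-0.038697, -0.324682), (du/dtau, dv/dtau) = (-0.132166, -0.248078); Gamma_uuu = 0.000000, Gamma_uuv = 0.000000, Gamma_uvv = 0.386104, Gamma_vuu = 0.000000, Gamma_vuv = -0.099615, Gamma_vvv = 0.000000; k3 = (-0.132166, -0.248078, -0.023762, 0.006532)
  k4: at (u, v) = (-0.051913, -0.349489), (du/dtau, dv/dtau) = (-0.134542, -0.247424); Gamma_uuu = 0.000000, Gamma_uuv = 0.000000, Gamma_uvv = 0.386612, Gamma_vuu = 0.000000, Gamma_vuv = -0.099484, Gamma_vvv = 0.000000; k4 = (-0.134542, -0.247424, -0.023668, 0.006623)
  Y <- Y + (h/6)(k1 + 2k2 + 2k3 + k4): u = -0.0519, v = -0.3495, du/dtau = -0.1345, dv/dtau = -0.2474


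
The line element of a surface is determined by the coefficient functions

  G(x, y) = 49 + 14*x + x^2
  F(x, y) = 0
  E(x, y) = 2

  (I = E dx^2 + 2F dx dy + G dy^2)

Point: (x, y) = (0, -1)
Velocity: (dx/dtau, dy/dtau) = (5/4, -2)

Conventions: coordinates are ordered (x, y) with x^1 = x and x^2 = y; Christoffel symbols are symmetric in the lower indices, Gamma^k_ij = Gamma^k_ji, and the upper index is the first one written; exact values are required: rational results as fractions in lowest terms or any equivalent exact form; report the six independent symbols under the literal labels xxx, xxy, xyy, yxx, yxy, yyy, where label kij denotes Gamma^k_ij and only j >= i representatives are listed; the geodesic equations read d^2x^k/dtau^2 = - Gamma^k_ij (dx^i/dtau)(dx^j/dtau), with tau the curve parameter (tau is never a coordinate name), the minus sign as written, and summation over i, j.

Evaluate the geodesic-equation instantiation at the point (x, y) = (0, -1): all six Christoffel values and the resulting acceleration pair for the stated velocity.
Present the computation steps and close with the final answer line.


E = 2, F = 0, G = 49 at the point
E_x = 0, E_y = 0, F_x = 0, F_y = 0, G_x = 14, G_y = 0
EG - F^2 = 98;  g^inv = (1/98) * [[49, 0], [0, 2]]
first-kind symbols [ij,l] = (1/2)(d_i g_jl + d_j g_il - d_l g_ij): [xx,x] = E_x/2 = 0, [xx,y] = F_x - E_y/2 = 0, [xy,x] = E_y/2 = 0, [xy,y] = G_x/2 = 7, [yy,x] = F_y - G_x/2 = -7, [yy,y] = G_y/2 = 0
Gamma^x_ij = (G*[ij,x] - F*[ij,y])/(EG - F^2), Gamma^y_ij = (E*[ij,y] - F*[ij,x])/(EG - F^2)
Gamma_xxx = 0, Gamma_xxy = 0, Gamma_xyy = -7/2, Gamma_yxx = 0, Gamma_yxy = 1/7, Gamma_yyy = 0
d^2x/dtau^2 = -(Gamma_xxx*(5/4)^2 + 2*Gamma_xxy*(5/4)*(-2) + Gamma_xyy*(-2)^2) = 14
d^2y/dtau^2 = -(Gamma_yxx*(5/4)^2 + 2*Gamma_yxy*(5/4)*(-2) + Gamma_yyy*(-2)^2) = 5/7

Answer: Gamma_xxx = 0, Gamma_xxy = 0, Gamma_xyy = -7/2, Gamma_yxx = 0, Gamma_yxy = 1/7, Gamma_yyy = 0; accelerations (d^2x/dtau^2, d^2y/dtau^2) = (14, 5/7)


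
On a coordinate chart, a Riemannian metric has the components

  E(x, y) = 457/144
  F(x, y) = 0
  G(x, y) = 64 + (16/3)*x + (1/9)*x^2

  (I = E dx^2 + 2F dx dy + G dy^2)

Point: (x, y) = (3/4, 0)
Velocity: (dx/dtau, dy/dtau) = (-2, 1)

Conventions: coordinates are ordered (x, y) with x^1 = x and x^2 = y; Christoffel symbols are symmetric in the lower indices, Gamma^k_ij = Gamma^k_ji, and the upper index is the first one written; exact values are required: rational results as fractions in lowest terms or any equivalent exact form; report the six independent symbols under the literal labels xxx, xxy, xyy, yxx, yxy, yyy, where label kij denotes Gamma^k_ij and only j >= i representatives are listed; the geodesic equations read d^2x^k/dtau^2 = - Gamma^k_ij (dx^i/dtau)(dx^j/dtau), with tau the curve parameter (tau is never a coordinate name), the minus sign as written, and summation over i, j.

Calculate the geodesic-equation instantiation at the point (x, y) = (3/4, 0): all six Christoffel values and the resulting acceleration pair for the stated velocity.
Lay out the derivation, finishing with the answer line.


E = 457/144, F = 0, G = 1089/16 at the point
E_x = 0, E_y = 0, F_x = 0, F_y = 0, G_x = 11/2, G_y = 0
EG - F^2 = 55297/256;  g^inv = (256/55297) * [[1089/16, 0], [0, 457/144]]
first-kind symbols [ij,l] = (1/2)(d_i g_jl + d_j g_il - d_l g_ij): [xx,x] = E_x/2 = 0, [xx,y] = F_x - E_y/2 = 0, [xy,x] = E_y/2 = 0, [xy,y] = G_x/2 = 11/4, [yy,x] = F_y - G_x/2 = -11/4, [yy,y] = G_y/2 = 0
Gamma^x_ij = (G*[ij,x] - F*[ij,y])/(EG - F^2), Gamma^y_ij = (E*[ij,y] - F*[ij,x])/(EG - F^2)
Gamma_xxx = 0, Gamma_xxy = 0, Gamma_xyy = -396/457, Gamma_yxx = 0, Gamma_yxy = 4/99, Gamma_yyy = 0
d^2x/dtau^2 = -(Gamma_xxx*(-2)^2 + 2*Gamma_xxy*(-2)*(1) + Gamma_xyy*(1)^2) = 396/457
d^2y/dtau^2 = -(Gamma_yxx*(-2)^2 + 2*Gamma_yxy*(-2)*(1) + Gamma_yyy*(1)^2) = 16/99

Answer: Gamma_xxx = 0, Gamma_xxy = 0, Gamma_xyy = -396/457, Gamma_yxx = 0, Gamma_yxy = 4/99, Gamma_yyy = 0; accelerations (d^2x/dtau^2, d^2y/dtau^2) = (396/457, 16/99)


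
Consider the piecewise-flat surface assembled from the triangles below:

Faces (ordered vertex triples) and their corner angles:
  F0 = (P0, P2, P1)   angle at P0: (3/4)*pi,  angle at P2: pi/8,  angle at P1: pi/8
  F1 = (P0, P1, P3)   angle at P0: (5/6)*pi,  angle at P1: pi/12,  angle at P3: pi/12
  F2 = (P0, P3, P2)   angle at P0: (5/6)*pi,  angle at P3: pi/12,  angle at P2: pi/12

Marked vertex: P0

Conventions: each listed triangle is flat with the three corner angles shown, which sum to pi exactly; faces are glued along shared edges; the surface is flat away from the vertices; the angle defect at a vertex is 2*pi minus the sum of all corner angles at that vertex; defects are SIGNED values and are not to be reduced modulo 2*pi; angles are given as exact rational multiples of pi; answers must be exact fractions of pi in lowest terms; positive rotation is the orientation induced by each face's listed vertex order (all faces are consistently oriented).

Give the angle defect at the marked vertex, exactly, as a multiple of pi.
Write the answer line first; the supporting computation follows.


Answer: defect(P0) = (-5/12)*pi

Sum of corner angles at P0: (29/12)*pi
defect = 2*pi - (29/12)*pi
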